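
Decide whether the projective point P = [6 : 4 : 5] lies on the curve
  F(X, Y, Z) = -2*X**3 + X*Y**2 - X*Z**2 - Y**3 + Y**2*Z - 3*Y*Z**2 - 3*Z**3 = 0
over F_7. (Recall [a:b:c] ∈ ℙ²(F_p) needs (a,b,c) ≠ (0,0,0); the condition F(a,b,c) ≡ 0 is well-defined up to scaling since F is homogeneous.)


F(6,4,5) ≡ 3 (mod 7); P is NOT on the curve.

Evaluate F(6, 4, 5) term-by-term (mod 7).
  -2*X**3 ↦ -2·216·1·1 = -432
  X*Y**2 ↦ 1·6·16·1 = 96
  -X*Z**2 ↦ -1·6·1·25 = -150
  -Y**3 ↦ -1·1·64·1 = -64
  Y**2*Z ↦ 1·1·16·5 = 80
  -3*Y*Z**2 ↦ -3·1·4·25 = -300
  -3*Z**3 ↦ -3·1·1·125 = -375
Sum: F(6, 4, 5) = (-432) + (96) + (-150) + (-64) + (80) + (-300) + (-375) = -1145.
Reducing mod 7: -1145 ≡ 3 (mod 7).
Since F(a, b, c) ≡ 3 ≠ 0 (mod 7), P does NOT lie on the curve.


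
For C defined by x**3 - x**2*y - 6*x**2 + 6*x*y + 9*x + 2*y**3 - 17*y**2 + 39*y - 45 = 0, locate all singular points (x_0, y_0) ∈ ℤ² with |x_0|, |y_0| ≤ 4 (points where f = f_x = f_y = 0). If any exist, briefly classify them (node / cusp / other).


Singular points: {(3, 3)}; classification: cusp.

Compute partial derivatives:
  f_x = 3*x**2 - 2*x*y - 12*x + 6*y + 9.
  f_y = -x**2 + 6*x + 6*y**2 - 34*y + 39.
Scan x_0 ∈ {−4, ..., 4}. For each x_0, f_y(x_0, y) is a polynomial in y; find its integer roots y ∈ {−4, ..., 4}, then test f_x and f at those candidates.
  x = -4: f_y(-4, y) = 6*y**2 - 34*y - 1; no integer root y with |y| ≤ 4.
  x = -3: f_y(-3, y) = 6*y**2 - 34*y + 12; no integer root y with |y| ≤ 4.
  x = -2: f_y(-2, y) = 6*y**2 - 34*y + 23; no integer root y with |y| ≤ 4.
  x = -1: f_y(-1, y) = 6*y**2 - 34*y + 32; no integer root y with |y| ≤ 4.
  x = 0: f_y(0, y) = 6*y**2 - 34*y + 39; no integer root y with |y| ≤ 4.
  x = 1: f_y(1, y) = 6*y**2 - 34*y + 44; vanishes at y ∈ {2}. (1, 2): f_x = 8 ≠ 0.
  x = 2: f_y(2, y) = 6*y**2 - 34*y + 47; no integer root y with |y| ≤ 4.
  x = 3: f_y(3, y) = 6*y**2 - 34*y + 48; vanishes at y ∈ {3}. (3, 3): f_x = 0, f = 0 — SINGULAR.
  x = 4: f_y(4, y) = 6*y**2 - 34*y + 47; no integer root y with |y| ≤ 4.
Only singular point on the grid: (3, 3).
Classify: substitute x = 3 + u, y = 3 + v and expand: f = u**3 - u**2*v + 2*v**3 + v**2.
No constant or linear terms (consistent with a singular point). Quadratic part: v**2. Cubic part: u**3 - u**2*v + 2*v**3.
The quadratic part v**2 is a perfect square, so there is a single (double) tangent line v = 0, i.e. y = 3. Restricting the cubic part to that line (v = 0) leaves u**3 ≠ 0, so f is not divisible by v and the branch is v² ≈ -u**3 to lowest order — this is a cusp.
Classification: cusp.


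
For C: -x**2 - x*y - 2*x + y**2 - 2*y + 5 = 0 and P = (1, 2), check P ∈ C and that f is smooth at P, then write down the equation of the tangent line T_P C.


Tangent line at P: -6*x + y + 4 = 0.

Step 1: f(1, 2) = 0, so P lies on C.
Step 2: partial derivatives
  f_x(x, y) = -2*x - y - 2, f_y(x, y) = -x + 2*y - 2.
  f_x(P) = -6, f_y(P) = 1 (gradient nonzero, so P is smooth).
Step 3: tangent line at P: -6·(x − 1) + 1·(y − 2) = 0.
Expanding: -6*x + y + 4 = 0.


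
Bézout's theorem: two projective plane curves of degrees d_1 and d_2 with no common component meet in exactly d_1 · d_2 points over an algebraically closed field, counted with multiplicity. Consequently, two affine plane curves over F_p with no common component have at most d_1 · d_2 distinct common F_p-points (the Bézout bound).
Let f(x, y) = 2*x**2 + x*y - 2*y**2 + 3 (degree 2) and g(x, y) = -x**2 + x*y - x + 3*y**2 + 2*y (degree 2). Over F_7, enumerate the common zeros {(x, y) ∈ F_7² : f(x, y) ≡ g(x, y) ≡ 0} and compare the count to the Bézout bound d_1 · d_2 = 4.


Common zeros: {(2, 2), (2, 6)}; count = 2; Bézout bound = 4.

deg(f) = 2, deg(g) = 2, so Bézout bound = 4.
Scan x ∈ F_7. For each x, list the y ∈ F_7 with f(x, y) ≡ 0 and those with g(x, y) ≡ 0 (mod 7); the common zeros in that column are the intersection.
  x = 0: f ≡ 0 at y ∈ ∅; g ≡ 0 at y ∈ {0, 4}; common: ∅.
  x = 1: f ≡ 0 at y ∈ ∅; g ≡ 0 at y ∈ ∅; common: ∅.
  x = 2: f ≡ 0 at y ∈ {2, 6}; g ≡ 0 at y ∈ {2, 6}; common: {2, 6}.
  x = 3: f ≡ 0 at y ∈ {0, 5}; g ≡ 0 at y ∈ {4, 6}; common: ∅.
  x = 4: f ≡ 0 at y ∈ {0, 2}; g ≡ 0 at y ∈ ∅; common: ∅.
  x = 5: f ≡ 0 at y ∈ {1, 5}; g ≡ 0 at y ∈ ∅; common: ∅.
  x = 6: f ≡ 0 at y ∈ ∅; g ≡ 0 at y ∈ {0, 2}; common: ∅.
Collecting: common zeros = {(2, 2), (2, 6)}, so the count is 2.
Comparison with the Bézout bound: 2 ≤ 4 = deg(f)·deg(g), as expected for curves with no common component (the affine F_7-count falls short of the bound because intersections may lie at infinity, over extension fields, or carry multiplicity).


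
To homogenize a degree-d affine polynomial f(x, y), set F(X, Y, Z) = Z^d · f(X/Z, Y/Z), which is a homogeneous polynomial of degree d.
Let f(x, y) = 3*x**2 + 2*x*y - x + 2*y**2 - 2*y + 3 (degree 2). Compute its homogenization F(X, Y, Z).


F(X, Y, Z) = 3*X**2 + 2*X*Y - X*Z + 2*Y**2 - 2*Y*Z + 3*Z**2

deg(f) = 2.
Substitute x = X/Z, y = Y/Z into f, then multiply by Z^2.
  monomial 3·x^2·y^0 ↦ 3·X^2·Y^0·Z^0.
  monomial 2·x^1·y^1 ↦ 2·X^1·Y^1·Z^0.
  monomial -1·x^1·y^0 ↦ -1·X^1·Y^0·Z^1.
  monomial 2·x^0·y^2 ↦ 2·X^0·Y^2·Z^0.
  monomial -2·x^0·y^1 ↦ -2·X^0·Y^1·Z^1.
  monomial 3·x^0·y^0 ↦ 3·X^0·Y^0·Z^2.
Collecting: F(X, Y, Z) = 3*X**2 + 2*X*Y - X*Z + 2*Y**2 - 2*Y*Z + 3*Z**2.


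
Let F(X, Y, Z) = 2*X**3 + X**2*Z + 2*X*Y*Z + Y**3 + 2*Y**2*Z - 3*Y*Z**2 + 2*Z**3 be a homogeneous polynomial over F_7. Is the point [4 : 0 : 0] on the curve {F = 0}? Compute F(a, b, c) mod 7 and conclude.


F(4,0,0) ≡ 2 (mod 7); P is NOT on the curve.

Evaluate F(4, 0, 0) term-by-term (mod 7).
  2*X**3 ↦ 2·64·1·1 = 128
  X**2*Z ↦ 1·16·1·0 = 0
  2*X*Y*Z ↦ 2·4·0·0 = 0
  Y**3 ↦ 1·1·0·1 = 0
  2*Y**2*Z ↦ 2·1·0·0 = 0
  -3*Y*Z**2 ↦ -3·1·0·0 = 0
  2*Z**3 ↦ 2·1·1·0 = 0
Sum: F(4, 0, 0) = (128) + (0) + (0) + (0) + (0) + (0) + (0) = 128.
Reducing mod 7: 128 ≡ 2 (mod 7).
Since F(a, b, c) ≡ 2 ≠ 0 (mod 7), P does NOT lie on the curve.


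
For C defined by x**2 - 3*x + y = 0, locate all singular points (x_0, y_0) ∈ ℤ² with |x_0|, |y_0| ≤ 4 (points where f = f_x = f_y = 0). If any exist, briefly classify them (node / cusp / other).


No singular points in the scanned grid; C is smooth there.

Compute partial derivatives:
  f_x = 2*x - 3.
  f_y = 1.
f_y = 1 is a nonzero constant, so f_y never vanishes: no point (x, y) can satisfy f = f_x = f_y = 0. In particular no (x, y) ∈ {−4, ..., 4}² is singular; the curve is smooth.


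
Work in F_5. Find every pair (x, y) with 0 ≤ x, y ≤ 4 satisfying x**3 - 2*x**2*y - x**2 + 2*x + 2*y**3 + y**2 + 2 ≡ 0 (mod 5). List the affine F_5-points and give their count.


Affine F_5-points: {(0, 1), (0, 3), (1, 1), (1, 2), (1, 4), (2, 0), (2, 1), (3, 2), (3, 3), (4, 3)}; count = 10.

For each of the 25 pairs (x, y) ∈ F_5², evaluate f(x, y) mod 5. Record the zeros.
  x = 0: [0↦2, 1↦0, 2↦2, 3↦0, 4↦1]  zeros at y ∈ {1, 3}
  x = 1: [0↦4, 1↦0, 2↦0, 3↦1, 4↦0]  zeros at y ∈ {1, 2, 4}
  x = 2: [0↦0, 1↦0, 2↦4, 3↦4, 4↦2]  zeros at y ∈ {0, 1}
  x = 3: [0↦1, 1↦1, 2↦0, 3↦0, 4↦3]  zeros at y ∈ {2, 3}
  x = 4: [0↦3, 1↦4, 2↦4, 3↦0, 4↦4]  zeros at y ∈ {3}
Collecting zeros: affine points = {(0, 1), (0, 3), (1, 1), (1, 2), (1, 4), (2, 0), (2, 1), (3, 2), (3, 3), (4, 3)}.
Total count |C(F_5)_aff| = 10.


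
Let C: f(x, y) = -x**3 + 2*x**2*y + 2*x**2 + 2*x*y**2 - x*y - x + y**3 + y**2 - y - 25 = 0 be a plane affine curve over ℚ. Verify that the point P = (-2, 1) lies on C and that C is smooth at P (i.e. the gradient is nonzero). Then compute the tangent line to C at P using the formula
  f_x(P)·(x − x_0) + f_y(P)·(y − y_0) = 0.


Tangent line at P: -28*x + 6*y - 62 = 0.

Step 1: f(-2, 1) = 0, so P lies on C.
Step 2: partial derivatives
  f_x(x, y) = -3*x**2 + 4*x*y + 4*x + 2*y**2 - y - 1, f_y(x, y) = 2*x**2 + 4*x*y - x + 3*y**2 + 2*y - 1.
  f_x(P) = -28, f_y(P) = 6 (gradient nonzero, so P is smooth).
Step 3: tangent line at P: -28·(x − -2) + 6·(y − 1) = 0.
Expanding: -28*x + 6*y - 62 = 0.


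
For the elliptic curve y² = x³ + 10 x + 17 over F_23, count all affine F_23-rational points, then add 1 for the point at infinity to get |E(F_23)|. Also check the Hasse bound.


Affine points = {(4, 11), (4, 12), (5, 10), (5, 13), (7, 4), (7, 19), (9, 10), (9, 13), (10, 6), (10, 17), (11, 3), (11, 20), (12, 5), (12, 18), (14, 7), (14, 16), (15, 0), (16, 8), (16, 15), (18, 7), (18, 16), (20, 11), (20, 12), (21, 9), (21, 14), (22, 11), (22, 12)}; affine count = 27; |E(F_23)| = 28.

Discriminant check: Δ ∝ 4a³ + 27b² = 4·10³ + 27·17² = 4·1000 + 27·289 ≡ 4 (mod 23). Nonzero ⇒ E is nonsingular.
For each x ∈ F_23, compute rhs = x³ + 10·x + 17 mod 23, then count y ∈ F_23 with y² ≡ rhs.
  x = 0: rhs = 17, matching y values: none (0 points).
  x = 1: rhs = 5, matching y values: none (0 points).
  x = 2: rhs = 22, matching y values: none (0 points).
  x = 3: rhs = 5, matching y values: none (0 points).
  x = 4: rhs = 6, matching y values: 11, 12 (2 points).
  x = 5: rhs = 8, matching y values: 10, 13 (2 points).
  x = 6: rhs = 17, matching y values: none (0 points).
  x = 7: rhs = 16, matching y values: 4, 19 (2 points).
  x = 8: rhs = 11, matching y values: none (0 points).
  x = 9: rhs = 8, matching y values: 10, 13 (2 points).
  x = 10: rhs = 13, matching y values: 6, 17 (2 points).
  x = 11: rhs = 9, matching y values: 3, 20 (2 points).
  x = 12: rhs = 2, matching y values: 5, 18 (2 points).
  x = 13: rhs = 21, matching y values: none (0 points).
  x = 14: rhs = 3, matching y values: 7, 16 (2 points).
  x = 15: rhs = 0, matching y values: 0 (1 points).
  x = 16: rhs = 18, matching y values: 8, 15 (2 points).
  x = 17: rhs = 17, matching y values: none (0 points).
  x = 18: rhs = 3, matching y values: 7, 16 (2 points).
  x = 19: rhs = 5, matching y values: none (0 points).
  x = 20: rhs = 6, matching y values: 11, 12 (2 points).
  x = 21: rhs = 12, matching y values: 9, 14 (2 points).
  x = 22: rhs = 6, matching y values: 11, 12 (2 points).
Total affine count: 27.
Full point count |E(F_23)| = 27 + 1 = 28.
Hasse bound: |28 − (23+1)| = |4| = 4 ≤ 2√23 ≈ 9.5917 ✓.


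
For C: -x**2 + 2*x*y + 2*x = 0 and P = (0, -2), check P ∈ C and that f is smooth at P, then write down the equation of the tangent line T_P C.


Tangent line at P: -2*x = 0.

Step 1: f(0, -2) = 0, so P lies on C.
Step 2: partial derivatives
  f_x(x, y) = -2*x + 2*y + 2, f_y(x, y) = 2*x.
  f_x(P) = -2, f_y(P) = 0 (gradient nonzero, so P is smooth).
Step 3: tangent line at P: -2·(x − 0) + 0·(y − -2) = 0.
Expanding: -2*x = 0.


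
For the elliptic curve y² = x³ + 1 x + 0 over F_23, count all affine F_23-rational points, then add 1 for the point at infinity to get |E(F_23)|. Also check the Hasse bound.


Affine points = {(0, 0), (1, 5), (1, 18), (9, 5), (9, 18), (11, 10), (11, 13), (13, 5), (13, 18), (15, 3), (15, 20), (16, 8), (16, 15), (17, 10), (17, 13), (18, 10), (18, 13), (19, 1), (19, 22), (20, 4), (20, 19), (21, 6), (21, 17)}; affine count = 23; |E(F_23)| = 24.

Discriminant check: Δ ∝ 4a³ + 27b² = 4·1³ + 27·0² = 4·1 + 27·0 ≡ 4 (mod 23). Nonzero ⇒ E is nonsingular.
For each x ∈ F_23, compute rhs = x³ + 1·x + 0 mod 23, then count y ∈ F_23 with y² ≡ rhs.
  x = 0: rhs = 0, matching y values: 0 (1 points).
  x = 1: rhs = 2, matching y values: 5, 18 (2 points).
  x = 2: rhs = 10, matching y values: none (0 points).
  x = 3: rhs = 7, matching y values: none (0 points).
  x = 4: rhs = 22, matching y values: none (0 points).
  x = 5: rhs = 15, matching y values: none (0 points).
  x = 6: rhs = 15, matching y values: none (0 points).
  x = 7: rhs = 5, matching y values: none (0 points).
  x = 8: rhs = 14, matching y values: none (0 points).
  x = 9: rhs = 2, matching y values: 5, 18 (2 points).
  x = 10: rhs = 21, matching y values: none (0 points).
  x = 11: rhs = 8, matching y values: 10, 13 (2 points).
  x = 12: rhs = 15, matching y values: none (0 points).
  x = 13: rhs = 2, matching y values: 5, 18 (2 points).
  x = 14: rhs = 21, matching y values: none (0 points).
  x = 15: rhs = 9, matching y values: 3, 20 (2 points).
  x = 16: rhs = 18, matching y values: 8, 15 (2 points).
  x = 17: rhs = 8, matching y values: 10, 13 (2 points).
  x = 18: rhs = 8, matching y values: 10, 13 (2 points).
  x = 19: rhs = 1, matching y values: 1, 22 (2 points).
  x = 20: rhs = 16, matching y values: 4, 19 (2 points).
  x = 21: rhs = 13, matching y values: 6, 17 (2 points).
  x = 22: rhs = 21, matching y values: none (0 points).
Total affine count: 23.
Full point count |E(F_23)| = 23 + 1 = 24.
Hasse bound: |24 − (23+1)| = |0| = 0 ≤ 2√23 ≈ 9.5917 ✓.


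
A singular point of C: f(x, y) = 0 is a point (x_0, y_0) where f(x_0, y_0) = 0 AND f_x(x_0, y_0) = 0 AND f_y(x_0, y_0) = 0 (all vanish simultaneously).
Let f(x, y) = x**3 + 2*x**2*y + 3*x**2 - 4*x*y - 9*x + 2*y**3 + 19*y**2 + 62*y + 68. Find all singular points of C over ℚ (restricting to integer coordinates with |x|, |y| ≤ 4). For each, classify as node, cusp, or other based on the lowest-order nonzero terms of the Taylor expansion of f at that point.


Singular points: {(1, -3)}; classification: cusp.

Compute partial derivatives:
  f_x = 3*x**2 + 4*x*y + 6*x - 4*y - 9.
  f_y = 2*x**2 - 4*x + 6*y**2 + 38*y + 62.
Scan x_0 ∈ {−4, ..., 4}. For each x_0, f_y(x_0, y) is a polynomial in y; find its integer roots y ∈ {−4, ..., 4}, then test f_x and f at those candidates.
  x = -4: f_y(-4, y) = 6*y**2 + 38*y + 110; no integer root y with |y| ≤ 4.
  x = -3: f_y(-3, y) = 6*y**2 + 38*y + 92; no integer root y with |y| ≤ 4.
  x = -2: f_y(-2, y) = 6*y**2 + 38*y + 78; no integer root y with |y| ≤ 4.
  x = -1: f_y(-1, y) = 6*y**2 + 38*y + 68; no integer root y with |y| ≤ 4.
  x = 0: f_y(0, y) = 6*y**2 + 38*y + 62; no integer root y with |y| ≤ 4.
  x = 1: f_y(1, y) = 6*y**2 + 38*y + 60; vanishes at y ∈ {-3}. (1, -3): f_x = 0, f = 0 — SINGULAR.
  x = 2: f_y(2, y) = 6*y**2 + 38*y + 62; no integer root y with |y| ≤ 4.
  x = 3: f_y(3, y) = 6*y**2 + 38*y + 68; no integer root y with |y| ≤ 4.
  x = 4: f_y(4, y) = 6*y**2 + 38*y + 78; no integer root y with |y| ≤ 4.
Only singular point on the grid: (1, -3).
Classify: substitute x = 1 + u, y = -3 + v and expand: f = u**3 + 2*u**2*v + 2*v**3 + v**2.
No constant or linear terms (consistent with a singular point). Quadratic part: v**2. Cubic part: u**3 + 2*u**2*v + 2*v**3.
The quadratic part v**2 is a perfect square, so there is a single (double) tangent line v = 0, i.e. y = -3. Restricting the cubic part to that line (v = 0) leaves u**3 ≠ 0, so f is not divisible by v and the branch is v² ≈ -u**3 to lowest order — this is a cusp.
Classification: cusp.


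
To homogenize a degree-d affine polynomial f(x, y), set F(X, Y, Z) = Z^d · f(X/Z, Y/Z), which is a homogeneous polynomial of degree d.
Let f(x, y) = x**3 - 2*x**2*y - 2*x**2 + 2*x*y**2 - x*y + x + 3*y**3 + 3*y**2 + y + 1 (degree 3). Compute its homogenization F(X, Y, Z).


F(X, Y, Z) = X**3 - 2*X**2*Y - 2*X**2*Z + 2*X*Y**2 - X*Y*Z + X*Z**2 + 3*Y**3 + 3*Y**2*Z + Y*Z**2 + Z**3

deg(f) = 3.
Substitute x = X/Z, y = Y/Z into f, then multiply by Z^3.
  monomial 1·x^3·y^0 ↦ 1·X^3·Y^0·Z^0.
  monomial -2·x^2·y^1 ↦ -2·X^2·Y^1·Z^0.
  monomial -2·x^2·y^0 ↦ -2·X^2·Y^0·Z^1.
  monomial 2·x^1·y^2 ↦ 2·X^1·Y^2·Z^0.
  monomial -1·x^1·y^1 ↦ -1·X^1·Y^1·Z^1.
  monomial 1·x^1·y^0 ↦ 1·X^1·Y^0·Z^2.
  monomial 3·x^0·y^3 ↦ 3·X^0·Y^3·Z^0.
  monomial 3·x^0·y^2 ↦ 3·X^0·Y^2·Z^1.
  monomial 1·x^0·y^1 ↦ 1·X^0·Y^1·Z^2.
  monomial 1·x^0·y^0 ↦ 1·X^0·Y^0·Z^3.
Collecting: F(X, Y, Z) = X**3 - 2*X**2*Y - 2*X**2*Z + 2*X*Y**2 - X*Y*Z + X*Z**2 + 3*Y**3 + 3*Y**2*Z + Y*Z**2 + Z**3.


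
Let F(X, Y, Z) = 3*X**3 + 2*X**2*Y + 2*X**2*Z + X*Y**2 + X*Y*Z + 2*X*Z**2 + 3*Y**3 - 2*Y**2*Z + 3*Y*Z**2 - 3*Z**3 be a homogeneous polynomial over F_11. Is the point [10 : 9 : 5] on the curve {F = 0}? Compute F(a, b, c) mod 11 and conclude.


F(10,9,5) ≡ 8 (mod 11); P is NOT on the curve.

Evaluate F(10, 9, 5) term-by-term (mod 11).
  3*X**3 ↦ 3·1000·1·1 = 3000
  2*X**2*Y ↦ 2·100·9·1 = 1800
  2*X**2*Z ↦ 2·100·1·5 = 1000
  X*Y**2 ↦ 1·10·81·1 = 810
  X*Y*Z ↦ 1·10·9·5 = 450
  2*X*Z**2 ↦ 2·10·1·25 = 500
  3*Y**3 ↦ 3·1·729·1 = 2187
  -2*Y**2*Z ↦ -2·1·81·5 = -810
  3*Y*Z**2 ↦ 3·1·9·25 = 675
  -3*Z**3 ↦ -3·1·1·125 = -375
Sum: F(10, 9, 5) = (3000) + (1800) + (1000) + (810) + (450) + (500) + (2187) + (-810) + (675) + (-375) = 9237.
Reducing mod 11: 9237 ≡ 8 (mod 11).
Since F(a, b, c) ≡ 8 ≠ 0 (mod 11), P does NOT lie on the curve.


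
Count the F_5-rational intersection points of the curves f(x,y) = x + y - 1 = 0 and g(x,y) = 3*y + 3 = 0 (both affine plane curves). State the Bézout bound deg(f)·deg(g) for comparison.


Common zeros: {(2, 4)}; count = 1; Bézout bound = 1.

deg(f) = 1, deg(g) = 1, so Bézout bound = 1.
Scan x ∈ F_5. For each x, list the y ∈ F_5 with f(x, y) ≡ 0 and those with g(x, y) ≡ 0 (mod 5); the common zeros in that column are the intersection.
  x = 0: f ≡ 0 at y ∈ {1}; g ≡ 0 at y ∈ {4}; common: ∅.
  x = 1: f ≡ 0 at y ∈ {0}; g ≡ 0 at y ∈ {4}; common: ∅.
  x = 2: f ≡ 0 at y ∈ {4}; g ≡ 0 at y ∈ {4}; common: {4}.
  x = 3: f ≡ 0 at y ∈ {3}; g ≡ 0 at y ∈ {4}; common: ∅.
  x = 4: f ≡ 0 at y ∈ {2}; g ≡ 0 at y ∈ {4}; common: ∅.
Collecting: common zeros = {(2, 4)}, so the count is 1.
Comparison with the Bézout bound: 1 ≤ 1 = deg(f)·deg(g), as expected for curves with no common component (the bound is attained).


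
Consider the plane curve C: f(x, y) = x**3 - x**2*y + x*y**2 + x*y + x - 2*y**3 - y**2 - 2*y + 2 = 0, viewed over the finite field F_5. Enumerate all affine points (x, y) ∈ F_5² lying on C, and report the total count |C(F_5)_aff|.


Affine F_5-points: {(0, 4), (1, 1), (2, 3), (4, 0)}; count = 4.

For each of the 25 pairs (x, y) ∈ F_5², evaluate f(x, y) mod 5. Record the zeros.
  x = 0: [0↦2, 1↦2, 2↦3, 3↦3, 4↦0]  zeros at y ∈ {4}
  x = 1: [0↦4, 1↦0, 2↦4, 3↦4, 4↦3]  zeros at y ∈ {1}
  x = 2: [0↦2, 1↦2, 2↦2, 3↦0, 4↦4]  zeros at y ∈ {3}
  x = 3: [0↦2, 1↦4, 2↦3, 3↦2, 4↦4]  zeros at y ∈ ∅
  x = 4: [0↦0, 1↦2, 2↦3, 3↦1, 4↦4]  zeros at y ∈ {0}
Collecting zeros: affine points = {(0, 4), (1, 1), (2, 3), (4, 0)}.
Total count |C(F_5)_aff| = 4.


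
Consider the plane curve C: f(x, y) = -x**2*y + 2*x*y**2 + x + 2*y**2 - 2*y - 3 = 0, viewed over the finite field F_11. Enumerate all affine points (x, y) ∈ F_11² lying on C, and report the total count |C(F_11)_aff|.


Affine F_11-points: {(2, 2), (2, 10), (3, 0), (4, 6), (4, 9), (6, 10), (8, 2), (8, 9), (10, 6)}; count = 9.

For each of the 121 pairs (x, y) ∈ F_11², evaluate f(x, y) mod 11. Record the zeros.
  x = 0: [0↦8, 1↦8, 2↦1, 3↦9, 4↦10, 5↦4, 6↦2, 7↦4, 8↦10, 9↦9, 10↦1]  zeros at y ∈ ∅
  x = 1: [0↦9, 1↦10, 2↦8, 3↦3, 4↦6, 5↦6, 6↦3, 7↦8, 8↦10, 9↦9, 10↦5]  zeros at y ∈ ∅
  x = 2: [0↦10, 1↦10, 2↦0, 3↦2, 4↦5, 5↦9, 6↦3, 7↦9, 8↦5, 9↦2, 10↦0]  zeros at y ∈ {2, 10}
  x = 3: [0↦0, 1↦8, 2↦10, 3↦6, 4↦7, 5↦2, 6↦2, 7↦7, 8↦6, 9↦10, 10↦8]  zeros at y ∈ {0}
  x = 4: [0↦1, 1↦4, 2↦5, 3↦4, 4↦1, 5↦7, 6↦0, 7↦2, 8↦2, 9↦0, 10↦7]  zeros at y ∈ {6, 9}
  x = 5: [0↦2, 1↦9, 2↦7, 3↦7, 4↦9, 5↦2, 6↦8, 7↦5, 8↦4, 9↦5, 10↦8]  zeros at y ∈ ∅
  x = 6: [0↦3, 1↦1, 2↦5, 3↦4, 4↦9, 5↦9, 6↦4, 7↦5, 8↦1, 9↦3, 10↦0]  zeros at y ∈ {10}
  x = 7: [0↦4, 1↦2, 2↦10, 3↦6, 4↦1, 5↦6, 6↦10, 7↦2, 8↦4, 9↦5, 10↦5]  zeros at y ∈ ∅
  x = 8: [0↦5, 1↦1, 2↦0, 3↦2, 4↦7, 5↦4, 6↦4, 7↦7, 8↦2, 9↦0, 10↦1]  zeros at y ∈ {2, 9}
  x = 9: [0↦6, 1↦9, 2↦8, 3↦3, 4↦5, 5↦3, 6↦8, 7↦9, 8↦6, 9↦10, 10↦10]  zeros at y ∈ ∅
  x = 10: [0↦7, 1↦4, 2↦1, 3↦9, 4↦6, 5↦3, 6↦0, 7↦8, 8↦5, 9↦2, 10↦10]  zeros at y ∈ {6}
Collecting zeros: affine points = {(2, 2), (2, 10), (3, 0), (4, 6), (4, 9), (6, 10), (8, 2), (8, 9), (10, 6)}.
Total count |C(F_11)_aff| = 9.


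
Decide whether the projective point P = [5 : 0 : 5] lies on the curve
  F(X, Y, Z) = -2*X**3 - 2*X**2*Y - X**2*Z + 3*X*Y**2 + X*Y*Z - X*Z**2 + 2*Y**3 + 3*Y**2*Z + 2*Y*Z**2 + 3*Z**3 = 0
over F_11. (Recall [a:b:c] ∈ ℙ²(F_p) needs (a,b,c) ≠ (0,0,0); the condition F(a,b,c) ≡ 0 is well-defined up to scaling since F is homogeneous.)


F(5,0,5) ≡ 7 (mod 11); P is NOT on the curve.

Evaluate F(5, 0, 5) term-by-term (mod 11).
  -2*X**3 ↦ -2·125·1·1 = -250
  -2*X**2*Y ↦ -2·25·0·1 = 0
  -X**2*Z ↦ -1·25·1·5 = -125
  3*X*Y**2 ↦ 3·5·0·1 = 0
  X*Y*Z ↦ 1·5·0·5 = 0
  -X*Z**2 ↦ -1·5·1·25 = -125
  2*Y**3 ↦ 2·1·0·1 = 0
  3*Y**2*Z ↦ 3·1·0·5 = 0
  2*Y*Z**2 ↦ 2·1·0·25 = 0
  3*Z**3 ↦ 3·1·1·125 = 375
Sum: F(5, 0, 5) = (-250) + (0) + (-125) + (0) + (0) + (-125) + (0) + (0) + (0) + (375) = -125.
Reducing mod 11: -125 ≡ 7 (mod 11).
Since F(a, b, c) ≡ 7 ≠ 0 (mod 11), P does NOT lie on the curve.


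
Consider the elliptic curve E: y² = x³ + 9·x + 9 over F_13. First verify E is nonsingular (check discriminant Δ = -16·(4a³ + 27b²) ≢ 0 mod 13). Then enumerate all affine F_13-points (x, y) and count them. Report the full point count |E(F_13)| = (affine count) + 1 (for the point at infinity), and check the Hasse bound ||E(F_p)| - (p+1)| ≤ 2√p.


Affine points = {(0, 3), (0, 10), (2, 3), (2, 10), (5, 6), (5, 7), (7, 5), (7, 8), (9, 0), (11, 3), (11, 10), (12, 5), (12, 8)}; affine count = 13; |E(F_13)| = 14.

Discriminant check: Δ ∝ 4a³ + 27b² = 4·9³ + 27·9² = 4·729 + 27·81 ≡ 7 (mod 13). Nonzero ⇒ E is nonsingular.
For each x ∈ F_13, compute rhs = x³ + 9·x + 9 mod 13, then count y ∈ F_13 with y² ≡ rhs.
  x = 0: rhs = 9, matching y values: 3, 10 (2 points).
  x = 1: rhs = 6, matching y values: none (0 points).
  x = 2: rhs = 9, matching y values: 3, 10 (2 points).
  x = 3: rhs = 11, matching y values: none (0 points).
  x = 4: rhs = 5, matching y values: none (0 points).
  x = 5: rhs = 10, matching y values: 6, 7 (2 points).
  x = 6: rhs = 6, matching y values: none (0 points).
  x = 7: rhs = 12, matching y values: 5, 8 (2 points).
  x = 8: rhs = 8, matching y values: none (0 points).
  x = 9: rhs = 0, matching y values: 0 (1 points).
  x = 10: rhs = 7, matching y values: none (0 points).
  x = 11: rhs = 9, matching y values: 3, 10 (2 points).
  x = 12: rhs = 12, matching y values: 5, 8 (2 points).
Total affine count: 13.
Full point count |E(F_13)| = 13 + 1 = 14.
Hasse bound: |14 − (13+1)| = |0| = 0 ≤ 2√13 ≈ 7.2111 ✓.


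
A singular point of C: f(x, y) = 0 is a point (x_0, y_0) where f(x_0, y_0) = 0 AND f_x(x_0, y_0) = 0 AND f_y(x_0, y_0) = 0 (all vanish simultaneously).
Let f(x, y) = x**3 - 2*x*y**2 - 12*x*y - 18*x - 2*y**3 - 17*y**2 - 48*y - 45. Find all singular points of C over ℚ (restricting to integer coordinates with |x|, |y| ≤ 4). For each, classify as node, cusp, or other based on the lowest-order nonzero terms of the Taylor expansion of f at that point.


Singular points: {(0, -3)}; classification: cusp.

Compute partial derivatives:
  f_x = 3*x**2 - 2*y**2 - 12*y - 18.
  f_y = -4*x*y - 12*x - 6*y**2 - 34*y - 48.
Scan x_0 ∈ {−4, ..., 4}. For each x_0, f_y(x_0, y) is a polynomial in y; find its integer roots y ∈ {−4, ..., 4}, then test f_x and f at those candidates.
  x = -4: f_y(-4, y) = -6*y**2 - 18*y; vanishes at y ∈ {-3, 0}. (-4, -3): f_x = 48 ≠ 0; (-4, 0): f_x = 30 ≠ 0.
  x = -3: f_y(-3, y) = -6*y**2 - 22*y - 12; vanishes at y ∈ {-3}. (-3, -3): f_x = 27 ≠ 0.
  x = -2: f_y(-2, y) = -6*y**2 - 26*y - 24; vanishes at y ∈ {-3}. (-2, -3): f_x = 12 ≠ 0.
  x = -1: f_y(-1, y) = -6*y**2 - 30*y - 36; vanishes at y ∈ {-3, -2}. (-1, -3): f_x = 3 ≠ 0; (-1, -2): f_x = 1 ≠ 0.
  x = 0: f_y(0, y) = -6*y**2 - 34*y - 48; vanishes at y ∈ {-3}. (0, -3): f_x = 0, f = 0 — SINGULAR.
  x = 1: f_y(1, y) = -6*y**2 - 38*y - 60; vanishes at y ∈ {-3}. (1, -3): f_x = 3 ≠ 0.
  x = 2: f_y(2, y) = -6*y**2 - 42*y - 72; vanishes at y ∈ {-4, -3}. (2, -4): f_x = 10 ≠ 0; (2, -3): f_x = 12 ≠ 0.
  x = 3: f_y(3, y) = -6*y**2 - 46*y - 84; vanishes at y ∈ {-3}. (3, -3): f_x = 27 ≠ 0.
  x = 4: f_y(4, y) = -6*y**2 - 50*y - 96; vanishes at y ∈ {-3}. (4, -3): f_x = 48 ≠ 0.
Only singular point on the grid: (0, -3).
Classify: substitute x = 0 + u, y = -3 + v and expand: f = u**3 - 2*u*v**2 - 2*v**3 + v**2.
No constant or linear terms (consistent with a singular point). Quadratic part: v**2. Cubic part: u**3 - 2*u*v**2 - 2*v**3.
The quadratic part v**2 is a perfect square, so there is a single (double) tangent line v = 0, i.e. y = -3. Restricting the cubic part to that line (v = 0) leaves u**3 ≠ 0, so f is not divisible by v and the branch is v² ≈ -u**3 to lowest order — this is a cusp.
Classification: cusp.


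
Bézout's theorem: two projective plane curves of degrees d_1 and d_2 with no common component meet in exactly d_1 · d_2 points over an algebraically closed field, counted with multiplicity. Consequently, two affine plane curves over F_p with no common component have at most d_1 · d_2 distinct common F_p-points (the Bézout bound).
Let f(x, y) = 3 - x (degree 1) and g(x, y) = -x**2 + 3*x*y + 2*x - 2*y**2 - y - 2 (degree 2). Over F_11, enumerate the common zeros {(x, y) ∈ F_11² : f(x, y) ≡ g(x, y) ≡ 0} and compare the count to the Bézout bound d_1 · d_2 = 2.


Common zeros: ∅; count = 0; Bézout bound = 2.

deg(f) = 1, deg(g) = 2, so Bézout bound = 2.
Scan x ∈ F_11. For each x, list the y ∈ F_11 with f(x, y) ≡ 0 and those with g(x, y) ≡ 0 (mod 11); the common zeros in that column are the intersection.
  x = 0: f ≡ 0 at y ∈ ∅; g ≡ 0 at y ∈ ∅; common: ∅.
  x = 1: f ≡ 0 at y ∈ ∅; g ≡ 0 at y ∈ ∅; common: ∅.
  x = 2: f ≡ 0 at y ∈ ∅; g ≡ 0 at y ∈ {2, 6}; common: ∅.
  x = 3: f ≡ 0 at y ∈ {0, 1, 2, 3, 4, 5, 6, 7, 8, 9, 10}; g ≡ 0 at y ∈ ∅; common: ∅.
  x = 4: f ≡ 0 at y ∈ ∅; g ≡ 0 at y ∈ ∅; common: ∅.
  x = 5: f ≡ 0 at y ∈ ∅; g ≡ 0 at y ∈ {8, 10}; common: ∅.
  x = 6: f ≡ 0 at y ∈ ∅; g ≡ 0 at y ∈ {1, 2}; common: ∅.
  x = 7: f ≡ 0 at y ∈ ∅; g ≡ 0 at y ∈ {4, 6}; common: ∅.
  x = 8: f ≡ 0 at y ∈ ∅; g ≡ 0 at y ∈ ∅; common: ∅.
  x = 9: f ≡ 0 at y ∈ ∅; g ≡ 0 at y ∈ ∅; common: ∅.
  x = 10: f ≡ 0 at y ∈ ∅; g ≡ 0 at y ∈ {1, 8}; common: ∅.
Collecting: common zeros = ∅, so the count is 0.
Comparison with the Bézout bound: 0 ≤ 2 = deg(f)·deg(g), as expected for curves with no common component (the affine F_11-count falls short of the bound because intersections may lie at infinity, over extension fields, or carry multiplicity).


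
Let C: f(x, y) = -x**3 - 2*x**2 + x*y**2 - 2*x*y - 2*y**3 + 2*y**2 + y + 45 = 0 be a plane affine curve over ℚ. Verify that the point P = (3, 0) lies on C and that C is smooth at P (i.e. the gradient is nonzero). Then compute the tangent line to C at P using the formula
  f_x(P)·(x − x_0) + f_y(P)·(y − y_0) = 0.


Tangent line at P: -39*x - 5*y + 117 = 0.

Step 1: f(3, 0) = 0, so P lies on C.
Step 2: partial derivatives
  f_x(x, y) = -3*x**2 - 4*x + y**2 - 2*y, f_y(x, y) = 2*x*y - 2*x - 6*y**2 + 4*y + 1.
  f_x(P) = -39, f_y(P) = -5 (gradient nonzero, so P is smooth).
Step 3: tangent line at P: -39·(x − 3) + -5·(y − 0) = 0.
Expanding: -39*x - 5*y + 117 = 0.


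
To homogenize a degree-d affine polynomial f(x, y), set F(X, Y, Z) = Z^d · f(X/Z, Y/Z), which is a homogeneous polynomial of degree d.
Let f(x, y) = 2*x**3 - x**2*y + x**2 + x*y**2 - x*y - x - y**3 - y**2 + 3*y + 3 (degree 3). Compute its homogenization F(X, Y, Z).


F(X, Y, Z) = 2*X**3 - X**2*Y + X**2*Z + X*Y**2 - X*Y*Z - X*Z**2 - Y**3 - Y**2*Z + 3*Y*Z**2 + 3*Z**3

deg(f) = 3.
Substitute x = X/Z, y = Y/Z into f, then multiply by Z^3.
  monomial 2·x^3·y^0 ↦ 2·X^3·Y^0·Z^0.
  monomial -1·x^2·y^1 ↦ -1·X^2·Y^1·Z^0.
  monomial 1·x^2·y^0 ↦ 1·X^2·Y^0·Z^1.
  monomial 1·x^1·y^2 ↦ 1·X^1·Y^2·Z^0.
  monomial -1·x^1·y^1 ↦ -1·X^1·Y^1·Z^1.
  monomial -1·x^1·y^0 ↦ -1·X^1·Y^0·Z^2.
  monomial -1·x^0·y^3 ↦ -1·X^0·Y^3·Z^0.
  monomial -1·x^0·y^2 ↦ -1·X^0·Y^2·Z^1.
  monomial 3·x^0·y^1 ↦ 3·X^0·Y^1·Z^2.
  monomial 3·x^0·y^0 ↦ 3·X^0·Y^0·Z^3.
Collecting: F(X, Y, Z) = 2*X**3 - X**2*Y + X**2*Z + X*Y**2 - X*Y*Z - X*Z**2 - Y**3 - Y**2*Z + 3*Y*Z**2 + 3*Z**3.


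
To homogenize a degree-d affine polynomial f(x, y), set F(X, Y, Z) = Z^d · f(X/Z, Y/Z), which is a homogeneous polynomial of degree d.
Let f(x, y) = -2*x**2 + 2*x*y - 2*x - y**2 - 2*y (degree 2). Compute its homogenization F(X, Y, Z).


F(X, Y, Z) = -2*X**2 + 2*X*Y - 2*X*Z - Y**2 - 2*Y*Z

deg(f) = 2.
Substitute x = X/Z, y = Y/Z into f, then multiply by Z^2.
  monomial -2·x^2·y^0 ↦ -2·X^2·Y^0·Z^0.
  monomial 2·x^1·y^1 ↦ 2·X^1·Y^1·Z^0.
  monomial -2·x^1·y^0 ↦ -2·X^1·Y^0·Z^1.
  monomial -1·x^0·y^2 ↦ -1·X^0·Y^2·Z^0.
  monomial -2·x^0·y^1 ↦ -2·X^0·Y^1·Z^1.
Collecting: F(X, Y, Z) = -2*X**2 + 2*X*Y - 2*X*Z - Y**2 - 2*Y*Z.


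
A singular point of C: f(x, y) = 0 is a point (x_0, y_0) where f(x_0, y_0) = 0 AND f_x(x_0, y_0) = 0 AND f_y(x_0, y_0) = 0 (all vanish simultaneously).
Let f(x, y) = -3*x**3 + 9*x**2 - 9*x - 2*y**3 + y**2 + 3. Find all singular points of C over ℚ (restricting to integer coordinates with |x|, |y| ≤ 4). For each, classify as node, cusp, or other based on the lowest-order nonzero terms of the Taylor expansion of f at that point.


Singular points: {(1, 0)}; classification: cusp.

Compute partial derivatives:
  f_x = -9*x**2 + 18*x - 9.
  f_y = -6*y**2 + 2*y.
Scan x_0 ∈ {−4, ..., 4}. For each x_0, f_y(x_0, y) is a polynomial in y; find its integer roots y ∈ {−4, ..., 4}, then test f_x and f at those candidates.
  x = -4: f_y(-4, y) = -6*y**2 + 2*y; vanishes at y ∈ {0}. (-4, 0): f_x = -225 ≠ 0.
  x = -3: f_y(-3, y) = -6*y**2 + 2*y; vanishes at y ∈ {0}. (-3, 0): f_x = -144 ≠ 0.
  x = -2: f_y(-2, y) = -6*y**2 + 2*y; vanishes at y ∈ {0}. (-2, 0): f_x = -81 ≠ 0.
  x = -1: f_y(-1, y) = -6*y**2 + 2*y; vanishes at y ∈ {0}. (-1, 0): f_x = -36 ≠ 0.
  x = 0: f_y(0, y) = -6*y**2 + 2*y; vanishes at y ∈ {0}. (0, 0): f_x = -9 ≠ 0.
  x = 1: f_y(1, y) = -6*y**2 + 2*y; vanishes at y ∈ {0}. (1, 0): f_x = 0, f = 0 — SINGULAR.
  x = 2: f_y(2, y) = -6*y**2 + 2*y; vanishes at y ∈ {0}. (2, 0): f_x = -9 ≠ 0.
  x = 3: f_y(3, y) = -6*y**2 + 2*y; vanishes at y ∈ {0}. (3, 0): f_x = -36 ≠ 0.
  x = 4: f_y(4, y) = -6*y**2 + 2*y; vanishes at y ∈ {0}. (4, 0): f_x = -81 ≠ 0.
Only singular point on the grid: (1, 0).
Classify: substitute x = 1 + u, y = 0 + v and expand: f = -3*u**3 - 2*v**3 + v**2.
No constant or linear terms (consistent with a singular point). Quadratic part: v**2. Cubic part: -3*u**3 - 2*v**3.
The quadratic part v**2 is a perfect square, so there is a single (double) tangent line v = 0, i.e. y = 0. Restricting the cubic part to that line (v = 0) leaves -3*u**3 ≠ 0, so f is not divisible by v and the branch is v² ≈ 3*u**3 to lowest order — this is a cusp.
Classification: cusp.


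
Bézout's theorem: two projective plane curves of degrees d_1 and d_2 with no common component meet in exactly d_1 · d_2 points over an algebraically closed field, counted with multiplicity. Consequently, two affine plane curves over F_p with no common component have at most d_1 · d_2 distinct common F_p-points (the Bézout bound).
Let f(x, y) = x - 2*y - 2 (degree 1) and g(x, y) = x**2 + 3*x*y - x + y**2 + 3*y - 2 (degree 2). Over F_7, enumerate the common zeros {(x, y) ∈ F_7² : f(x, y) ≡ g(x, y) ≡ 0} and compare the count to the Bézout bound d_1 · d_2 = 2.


Common zeros: {(2, 0), (5, 5)}; count = 2; Bézout bound = 2.

deg(f) = 1, deg(g) = 2, so Bézout bound = 2.
Scan x ∈ F_7. For each x, list the y ∈ F_7 with f(x, y) ≡ 0 and those with g(x, y) ≡ 0 (mod 7); the common zeros in that column are the intersection.
  x = 0: f ≡ 0 at y ∈ {6}; g ≡ 0 at y ∈ ∅; common: ∅.
  x = 1: f ≡ 0 at y ∈ {3}; g ≡ 0 at y ∈ {2, 6}; common: ∅.
  x = 2: f ≡ 0 at y ∈ {0}; g ≡ 0 at y ∈ {0, 5}; common: {0}.
  x = 3: f ≡ 0 at y ∈ {4}; g ≡ 0 at y ∈ {3, 6}; common: ∅.
  x = 4: f ≡ 0 at y ∈ {1}; g ≡ 0 at y ∈ ∅; common: ∅.
  x = 5: f ≡ 0 at y ∈ {5}; g ≡ 0 at y ∈ {5}; common: {5}.
  x = 6: f ≡ 0 at y ∈ {2}; g ≡ 0 at y ∈ {0}; common: ∅.
Collecting: common zeros = {(2, 0), (5, 5)}, so the count is 2.
Comparison with the Bézout bound: 2 ≤ 2 = deg(f)·deg(g), as expected for curves with no common component (the bound is attained).


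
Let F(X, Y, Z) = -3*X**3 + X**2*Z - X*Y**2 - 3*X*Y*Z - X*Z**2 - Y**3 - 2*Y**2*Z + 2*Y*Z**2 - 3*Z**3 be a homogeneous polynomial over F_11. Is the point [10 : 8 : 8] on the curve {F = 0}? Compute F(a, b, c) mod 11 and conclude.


F(10,8,8) ≡ 10 (mod 11); P is NOT on the curve.

Evaluate F(10, 8, 8) term-by-term (mod 11).
  -3*X**3 ↦ -3·1000·1·1 = -3000
  X**2*Z ↦ 1·100·1·8 = 800
  -X*Y**2 ↦ -1·10·64·1 = -640
  -3*X*Y*Z ↦ -3·10·8·8 = -1920
  -X*Z**2 ↦ -1·10·1·64 = -640
  -Y**3 ↦ -1·1·512·1 = -512
  -2*Y**2*Z ↦ -2·1·64·8 = -1024
  2*Y*Z**2 ↦ 2·1·8·64 = 1024
  -3*Z**3 ↦ -3·1·1·512 = -1536
Sum: F(10, 8, 8) = (-3000) + (800) + (-640) + (-1920) + (-640) + (-512) + (-1024) + (1024) + (-1536) = -7448.
Reducing mod 11: -7448 ≡ 10 (mod 11).
Since F(a, b, c) ≡ 10 ≠ 0 (mod 11), P does NOT lie on the curve.


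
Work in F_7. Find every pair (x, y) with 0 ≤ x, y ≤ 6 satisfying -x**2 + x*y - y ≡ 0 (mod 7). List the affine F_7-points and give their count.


Affine F_7-points: {(0, 0), (2, 4), (3, 1), (4, 3), (5, 1), (6, 3)}; count = 6.

For each of the 49 pairs (x, y) ∈ F_7², evaluate f(x, y) mod 7. Record the zeros.
  x = 0: [0↦0, 1↦6, 2↦5, 3↦4, 4↦3, 5↦2, 6↦1]  zeros at y ∈ {0}
  x = 1: [0↦6, 1↦6, 2↦6, 3↦6, 4↦6, 5↦6, 6↦6]  zeros at y ∈ ∅
  x = 2: [0↦3, 1↦4, 2↦5, 3↦6, 4↦0, 5↦1, 6↦2]  zeros at y ∈ {4}
  x = 3: [0↦5, 1↦0, 2↦2, 3↦4, 4↦6, 5↦1, 6↦3]  zeros at y ∈ {1}
  x = 4: [0↦5, 1↦1, 2↦4, 3↦0, 4↦3, 5↦6, 6↦2]  zeros at y ∈ {3}
  x = 5: [0↦3, 1↦0, 2↦4, 3↦1, 4↦5, 5↦2, 6↦6]  zeros at y ∈ {1}
  x = 6: [0↦6, 1↦4, 2↦2, 3↦0, 4↦5, 5↦3, 6↦1]  zeros at y ∈ {3}
Collecting zeros: affine points = {(0, 0), (2, 4), (3, 1), (4, 3), (5, 1), (6, 3)}.
Total count |C(F_7)_aff| = 6.


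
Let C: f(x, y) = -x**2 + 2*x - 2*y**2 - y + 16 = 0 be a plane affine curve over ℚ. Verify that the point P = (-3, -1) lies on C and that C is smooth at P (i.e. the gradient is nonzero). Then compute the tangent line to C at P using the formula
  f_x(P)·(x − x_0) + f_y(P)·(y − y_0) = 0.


Tangent line at P: 8*x + 3*y + 27 = 0.

Step 1: f(-3, -1) = 0, so P lies on C.
Step 2: partial derivatives
  f_x(x, y) = 2 - 2*x, f_y(x, y) = -4*y - 1.
  f_x(P) = 8, f_y(P) = 3 (gradient nonzero, so P is smooth).
Step 3: tangent line at P: 8·(x − -3) + 3·(y − -1) = 0.
Expanding: 8*x + 3*y + 27 = 0.


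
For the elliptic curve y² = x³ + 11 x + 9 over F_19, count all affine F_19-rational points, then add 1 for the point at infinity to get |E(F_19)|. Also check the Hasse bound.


Affine points = {(0, 3), (0, 16), (2, 1), (2, 18), (6, 5), (6, 14), (7, 7), (7, 12), (8, 1), (8, 18), (9, 1), (9, 18), (10, 6), (10, 13), (11, 6), (11, 13), (12, 8), (12, 11), (14, 0), (16, 5), (16, 14), (17, 6), (17, 13), (18, 4), (18, 15)}; affine count = 25; |E(F_19)| = 26.

Discriminant check: Δ ∝ 4a³ + 27b² = 4·11³ + 27·9² = 4·1331 + 27·81 ≡ 6 (mod 19). Nonzero ⇒ E is nonsingular.
For each x ∈ F_19, compute rhs = x³ + 11·x + 9 mod 19, then count y ∈ F_19 with y² ≡ rhs.
  x = 0: rhs = 9, matching y values: 3, 16 (2 points).
  x = 1: rhs = 2, matching y values: none (0 points).
  x = 2: rhs = 1, matching y values: 1, 18 (2 points).
  x = 3: rhs = 12, matching y values: none (0 points).
  x = 4: rhs = 3, matching y values: none (0 points).
  x = 5: rhs = 18, matching y values: none (0 points).
  x = 6: rhs = 6, matching y values: 5, 14 (2 points).
  x = 7: rhs = 11, matching y values: 7, 12 (2 points).
  x = 8: rhs = 1, matching y values: 1, 18 (2 points).
  x = 9: rhs = 1, matching y values: 1, 18 (2 points).
  x = 10: rhs = 17, matching y values: 6, 13 (2 points).
  x = 11: rhs = 17, matching y values: 6, 13 (2 points).
  x = 12: rhs = 7, matching y values: 8, 11 (2 points).
  x = 13: rhs = 12, matching y values: none (0 points).
  x = 14: rhs = 0, matching y values: 0 (1 points).
  x = 15: rhs = 15, matching y values: none (0 points).
  x = 16: rhs = 6, matching y values: 5, 14 (2 points).
  x = 17: rhs = 17, matching y values: 6, 13 (2 points).
  x = 18: rhs = 16, matching y values: 4, 15 (2 points).
Total affine count: 25.
Full point count |E(F_19)| = 25 + 1 = 26.
Hasse bound: |26 − (19+1)| = |6| = 6 ≤ 2√19 ≈ 8.7178 ✓.


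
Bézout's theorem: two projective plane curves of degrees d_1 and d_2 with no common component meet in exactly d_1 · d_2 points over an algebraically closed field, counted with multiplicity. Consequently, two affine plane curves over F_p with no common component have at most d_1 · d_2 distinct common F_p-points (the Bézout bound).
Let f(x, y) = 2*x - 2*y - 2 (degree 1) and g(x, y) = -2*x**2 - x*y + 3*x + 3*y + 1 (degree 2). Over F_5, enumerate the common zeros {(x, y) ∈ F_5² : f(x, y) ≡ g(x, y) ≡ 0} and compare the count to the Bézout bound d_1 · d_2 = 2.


Common zeros: {(2, 1)}; count = 1; Bézout bound = 2.

deg(f) = 1, deg(g) = 2, so Bézout bound = 2.
Scan x ∈ F_5. For each x, list the y ∈ F_5 with f(x, y) ≡ 0 and those with g(x, y) ≡ 0 (mod 5); the common zeros in that column are the intersection.
  x = 0: f ≡ 0 at y ∈ {4}; g ≡ 0 at y ∈ {3}; common: ∅.
  x = 1: f ≡ 0 at y ∈ {0}; g ≡ 0 at y ∈ {4}; common: ∅.
  x = 2: f ≡ 0 at y ∈ {1}; g ≡ 0 at y ∈ {1}; common: {1}.
  x = 3: f ≡ 0 at y ∈ {2}; g ≡ 0 at y ∈ ∅; common: ∅.
  x = 4: f ≡ 0 at y ∈ {3}; g ≡ 0 at y ∈ {1}; common: ∅.
Collecting: common zeros = {(2, 1)}, so the count is 1.
Comparison with the Bézout bound: 1 ≤ 2 = deg(f)·deg(g), as expected for curves with no common component (the affine F_5-count falls short of the bound because intersections may lie at infinity, over extension fields, or carry multiplicity).


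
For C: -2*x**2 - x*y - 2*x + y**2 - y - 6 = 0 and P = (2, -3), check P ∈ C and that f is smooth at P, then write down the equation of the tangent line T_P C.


Tangent line at P: -7*x - 9*y - 13 = 0.

Step 1: f(2, -3) = 0, so P lies on C.
Step 2: partial derivatives
  f_x(x, y) = -4*x - y - 2, f_y(x, y) = -x + 2*y - 1.
  f_x(P) = -7, f_y(P) = -9 (gradient nonzero, so P is smooth).
Step 3: tangent line at P: -7·(x − 2) + -9·(y − -3) = 0.
Expanding: -7*x - 9*y - 13 = 0.


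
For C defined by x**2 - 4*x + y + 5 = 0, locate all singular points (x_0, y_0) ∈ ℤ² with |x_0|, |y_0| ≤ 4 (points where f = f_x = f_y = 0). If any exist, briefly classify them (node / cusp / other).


No singular points in the scanned grid; C is smooth there.

Compute partial derivatives:
  f_x = 2*x - 4.
  f_y = 1.
f_y = 1 is a nonzero constant, so f_y never vanishes: no point (x, y) can satisfy f = f_x = f_y = 0. In particular no (x, y) ∈ {−4, ..., 4}² is singular; the curve is smooth.


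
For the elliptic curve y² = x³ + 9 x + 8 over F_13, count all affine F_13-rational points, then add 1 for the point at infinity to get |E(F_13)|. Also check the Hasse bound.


Affine points = {(3, 6), (3, 7), (4, 2), (4, 11), (5, 3), (5, 10), (9, 5), (9, 8)}; affine count = 8; |E(F_13)| = 9.

Discriminant check: Δ ∝ 4a³ + 27b² = 4·9³ + 27·8² = 4·729 + 27·64 ≡ 3 (mod 13). Nonzero ⇒ E is nonsingular.
For each x ∈ F_13, compute rhs = x³ + 9·x + 8 mod 13, then count y ∈ F_13 with y² ≡ rhs.
  x = 0: rhs = 8, matching y values: none (0 points).
  x = 1: rhs = 5, matching y values: none (0 points).
  x = 2: rhs = 8, matching y values: none (0 points).
  x = 3: rhs = 10, matching y values: 6, 7 (2 points).
  x = 4: rhs = 4, matching y values: 2, 11 (2 points).
  x = 5: rhs = 9, matching y values: 3, 10 (2 points).
  x = 6: rhs = 5, matching y values: none (0 points).
  x = 7: rhs = 11, matching y values: none (0 points).
  x = 8: rhs = 7, matching y values: none (0 points).
  x = 9: rhs = 12, matching y values: 5, 8 (2 points).
  x = 10: rhs = 6, matching y values: none (0 points).
  x = 11: rhs = 8, matching y values: none (0 points).
  x = 12: rhs = 11, matching y values: none (0 points).
Total affine count: 8.
Full point count |E(F_13)| = 8 + 1 = 9.
Hasse bound: |9 − (13+1)| = |-5| = 5 ≤ 2√13 ≈ 7.2111 ✓.
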